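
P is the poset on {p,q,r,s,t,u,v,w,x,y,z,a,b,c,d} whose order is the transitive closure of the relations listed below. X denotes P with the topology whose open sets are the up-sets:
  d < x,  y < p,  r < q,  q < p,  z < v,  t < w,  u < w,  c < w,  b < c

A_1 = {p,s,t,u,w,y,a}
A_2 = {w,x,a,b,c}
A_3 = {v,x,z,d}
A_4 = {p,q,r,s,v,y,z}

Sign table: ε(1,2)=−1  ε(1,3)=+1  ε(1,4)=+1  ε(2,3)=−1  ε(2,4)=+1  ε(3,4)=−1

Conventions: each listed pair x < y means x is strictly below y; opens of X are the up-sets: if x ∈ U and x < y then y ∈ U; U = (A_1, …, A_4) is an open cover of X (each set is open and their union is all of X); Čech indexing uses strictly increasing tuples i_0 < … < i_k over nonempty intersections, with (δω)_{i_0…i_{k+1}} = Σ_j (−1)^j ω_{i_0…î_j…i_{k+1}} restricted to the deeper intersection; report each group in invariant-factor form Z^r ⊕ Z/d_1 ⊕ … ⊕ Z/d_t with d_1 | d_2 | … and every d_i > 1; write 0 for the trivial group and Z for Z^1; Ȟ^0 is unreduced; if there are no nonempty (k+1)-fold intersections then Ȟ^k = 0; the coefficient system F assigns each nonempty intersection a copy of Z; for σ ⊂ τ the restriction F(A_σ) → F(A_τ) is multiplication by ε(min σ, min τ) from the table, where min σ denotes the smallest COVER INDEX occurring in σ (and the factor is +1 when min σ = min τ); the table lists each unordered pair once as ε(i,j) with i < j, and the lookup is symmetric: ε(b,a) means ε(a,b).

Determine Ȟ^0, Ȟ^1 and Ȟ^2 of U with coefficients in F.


Ȟ^0 ≅ 0, Ȟ^1 ≅ Z/2 and Ȟ^2 ≅ 0

nonempty intersections:
  A12={w,a} A14={p,s,y} A23={x} A34={v,z}
C dims 4,4; δ0: rk 4, SNF 1^3·2
Ȟ^0: (4−4)−0=0 ⇒ 0
Ȟ^1: (4−0)−4=0 plus torsion [2] ⇒ Z/2
Ȟ^2: (0−0)−0=0 ⇒ 0


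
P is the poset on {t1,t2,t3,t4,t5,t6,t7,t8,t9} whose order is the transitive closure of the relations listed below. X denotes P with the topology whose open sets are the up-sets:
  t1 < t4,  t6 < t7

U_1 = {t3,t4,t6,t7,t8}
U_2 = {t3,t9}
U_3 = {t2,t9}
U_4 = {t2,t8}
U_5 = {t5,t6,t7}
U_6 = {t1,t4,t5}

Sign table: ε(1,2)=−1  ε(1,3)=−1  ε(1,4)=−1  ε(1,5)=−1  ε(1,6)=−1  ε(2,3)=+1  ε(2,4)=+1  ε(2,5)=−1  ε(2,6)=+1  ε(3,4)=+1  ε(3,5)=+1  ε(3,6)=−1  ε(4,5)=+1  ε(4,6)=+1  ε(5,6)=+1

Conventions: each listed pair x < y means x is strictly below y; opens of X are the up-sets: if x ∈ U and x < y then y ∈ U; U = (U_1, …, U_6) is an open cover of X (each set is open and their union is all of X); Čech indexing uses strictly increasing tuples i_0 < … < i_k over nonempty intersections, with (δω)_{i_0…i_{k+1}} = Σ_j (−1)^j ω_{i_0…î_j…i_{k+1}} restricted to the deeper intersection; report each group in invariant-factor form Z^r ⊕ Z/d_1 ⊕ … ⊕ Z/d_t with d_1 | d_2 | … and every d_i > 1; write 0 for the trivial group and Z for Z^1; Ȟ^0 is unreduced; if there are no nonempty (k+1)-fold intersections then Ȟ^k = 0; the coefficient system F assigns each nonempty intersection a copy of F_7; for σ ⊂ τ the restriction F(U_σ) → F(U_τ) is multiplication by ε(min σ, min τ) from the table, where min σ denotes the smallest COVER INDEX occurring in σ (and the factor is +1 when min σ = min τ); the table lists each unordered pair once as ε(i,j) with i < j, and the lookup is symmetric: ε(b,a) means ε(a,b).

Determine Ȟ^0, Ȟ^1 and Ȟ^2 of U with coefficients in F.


Ȟ^0(U;F) ≅ Z/7,  Ȟ^1(U;F) ≅ Z/7 ⊕ Z/7,  Ȟ^2(U;F) ≅ 0

nerve of the cover:
  U12={t3} U14={t8} U15={t6,t7} U16={t4} U23={t9} U34={t2} U56={t5}
C dims 6,7; δ0: rk_F7 5
Ȟ^0 = (6 − 5) − 0 = 1, so Ȟ^0 ≅ Z/7
Ȟ^1 = (7 − 0) − 5 = 2, so Ȟ^1 ≅ Z/7 ⊕ Z/7
Ȟ^2 = (0 − 0) − 0 = 0, so Ȟ^2 ≅ 0


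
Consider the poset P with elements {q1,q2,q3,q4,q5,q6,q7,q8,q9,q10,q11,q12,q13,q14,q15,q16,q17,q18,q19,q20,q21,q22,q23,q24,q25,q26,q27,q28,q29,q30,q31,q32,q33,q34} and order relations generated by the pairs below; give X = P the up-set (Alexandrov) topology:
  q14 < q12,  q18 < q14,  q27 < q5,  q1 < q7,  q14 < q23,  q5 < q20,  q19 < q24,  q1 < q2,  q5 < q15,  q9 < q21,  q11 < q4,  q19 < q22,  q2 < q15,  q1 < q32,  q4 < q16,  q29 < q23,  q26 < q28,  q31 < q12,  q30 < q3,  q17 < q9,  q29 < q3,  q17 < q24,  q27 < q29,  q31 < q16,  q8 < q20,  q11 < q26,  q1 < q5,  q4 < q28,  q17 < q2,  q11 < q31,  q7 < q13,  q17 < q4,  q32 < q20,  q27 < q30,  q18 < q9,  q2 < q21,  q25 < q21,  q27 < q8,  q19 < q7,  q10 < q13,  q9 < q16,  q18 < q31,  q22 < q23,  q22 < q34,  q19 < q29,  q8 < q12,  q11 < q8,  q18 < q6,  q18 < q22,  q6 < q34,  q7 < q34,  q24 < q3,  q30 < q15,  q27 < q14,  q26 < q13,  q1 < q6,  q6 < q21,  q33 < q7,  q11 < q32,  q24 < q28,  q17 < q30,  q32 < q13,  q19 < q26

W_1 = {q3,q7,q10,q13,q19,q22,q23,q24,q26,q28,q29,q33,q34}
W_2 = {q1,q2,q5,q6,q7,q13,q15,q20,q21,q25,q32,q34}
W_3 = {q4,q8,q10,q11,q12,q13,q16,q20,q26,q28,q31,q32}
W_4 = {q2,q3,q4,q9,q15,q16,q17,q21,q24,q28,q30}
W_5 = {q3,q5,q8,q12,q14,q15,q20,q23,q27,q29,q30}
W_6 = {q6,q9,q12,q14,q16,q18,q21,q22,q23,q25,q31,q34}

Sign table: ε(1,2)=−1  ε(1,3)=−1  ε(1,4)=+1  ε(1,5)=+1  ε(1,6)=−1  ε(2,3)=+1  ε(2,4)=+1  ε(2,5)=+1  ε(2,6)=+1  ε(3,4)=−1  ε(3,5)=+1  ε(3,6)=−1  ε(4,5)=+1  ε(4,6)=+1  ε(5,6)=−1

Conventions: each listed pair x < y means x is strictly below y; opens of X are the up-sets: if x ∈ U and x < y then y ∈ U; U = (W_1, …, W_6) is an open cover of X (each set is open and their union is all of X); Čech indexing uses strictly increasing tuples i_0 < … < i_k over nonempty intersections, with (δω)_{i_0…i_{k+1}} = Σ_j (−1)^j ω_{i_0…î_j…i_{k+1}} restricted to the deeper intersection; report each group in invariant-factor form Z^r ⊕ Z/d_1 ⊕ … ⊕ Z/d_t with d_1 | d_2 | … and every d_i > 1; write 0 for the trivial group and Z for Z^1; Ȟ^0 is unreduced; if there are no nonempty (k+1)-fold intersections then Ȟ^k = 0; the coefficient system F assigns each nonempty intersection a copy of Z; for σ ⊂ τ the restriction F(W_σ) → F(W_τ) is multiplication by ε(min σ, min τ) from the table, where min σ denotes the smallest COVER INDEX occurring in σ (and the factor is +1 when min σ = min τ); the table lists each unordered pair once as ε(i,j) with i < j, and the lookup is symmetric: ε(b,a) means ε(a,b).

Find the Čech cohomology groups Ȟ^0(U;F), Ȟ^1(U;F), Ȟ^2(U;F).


nerve of the cover:
  W12={q7,q13,q34} W13={q10,q13,q26,q28} W14={q3,q24,q28} W15={q3,q23,q29} W16={q22,q23,q34} W23={q13,q20,q32} W24={q2,q15,q21} W25={q5,q15,q20} W26={q6,q21,q25,q34} W34={q4,q16,q28} W35={q8,q12,q20} W36={q12,q16,q31} W45={q3,q15,q30} W46={q9,q16,q21} W56={q12,q14,q23}
  W123={q13} W126={q34} W134={q28} W145={q3} W156={q23} W235={q20} W245={q15} W246={q21} W346={q16} W356={q12}
C dims 6,15,10; δ0: rk 6, SNF 1^5·2; δ1: rk 9, SNF 1^9
Ȟ^0 = (6 − 6) − 0 = 0, so Ȟ^0 ≅ 0
Ȟ^1 = (15 − 9) − 6 = 0 plus torsion [2], so Ȟ^1 ≅ Z/2
Ȟ^2 = (10 − 0) − 9 = 1, so Ȟ^2 ≅ Z

Ȟ^0 = 0, Ȟ^1 = Z/2 and Ȟ^2 = Z


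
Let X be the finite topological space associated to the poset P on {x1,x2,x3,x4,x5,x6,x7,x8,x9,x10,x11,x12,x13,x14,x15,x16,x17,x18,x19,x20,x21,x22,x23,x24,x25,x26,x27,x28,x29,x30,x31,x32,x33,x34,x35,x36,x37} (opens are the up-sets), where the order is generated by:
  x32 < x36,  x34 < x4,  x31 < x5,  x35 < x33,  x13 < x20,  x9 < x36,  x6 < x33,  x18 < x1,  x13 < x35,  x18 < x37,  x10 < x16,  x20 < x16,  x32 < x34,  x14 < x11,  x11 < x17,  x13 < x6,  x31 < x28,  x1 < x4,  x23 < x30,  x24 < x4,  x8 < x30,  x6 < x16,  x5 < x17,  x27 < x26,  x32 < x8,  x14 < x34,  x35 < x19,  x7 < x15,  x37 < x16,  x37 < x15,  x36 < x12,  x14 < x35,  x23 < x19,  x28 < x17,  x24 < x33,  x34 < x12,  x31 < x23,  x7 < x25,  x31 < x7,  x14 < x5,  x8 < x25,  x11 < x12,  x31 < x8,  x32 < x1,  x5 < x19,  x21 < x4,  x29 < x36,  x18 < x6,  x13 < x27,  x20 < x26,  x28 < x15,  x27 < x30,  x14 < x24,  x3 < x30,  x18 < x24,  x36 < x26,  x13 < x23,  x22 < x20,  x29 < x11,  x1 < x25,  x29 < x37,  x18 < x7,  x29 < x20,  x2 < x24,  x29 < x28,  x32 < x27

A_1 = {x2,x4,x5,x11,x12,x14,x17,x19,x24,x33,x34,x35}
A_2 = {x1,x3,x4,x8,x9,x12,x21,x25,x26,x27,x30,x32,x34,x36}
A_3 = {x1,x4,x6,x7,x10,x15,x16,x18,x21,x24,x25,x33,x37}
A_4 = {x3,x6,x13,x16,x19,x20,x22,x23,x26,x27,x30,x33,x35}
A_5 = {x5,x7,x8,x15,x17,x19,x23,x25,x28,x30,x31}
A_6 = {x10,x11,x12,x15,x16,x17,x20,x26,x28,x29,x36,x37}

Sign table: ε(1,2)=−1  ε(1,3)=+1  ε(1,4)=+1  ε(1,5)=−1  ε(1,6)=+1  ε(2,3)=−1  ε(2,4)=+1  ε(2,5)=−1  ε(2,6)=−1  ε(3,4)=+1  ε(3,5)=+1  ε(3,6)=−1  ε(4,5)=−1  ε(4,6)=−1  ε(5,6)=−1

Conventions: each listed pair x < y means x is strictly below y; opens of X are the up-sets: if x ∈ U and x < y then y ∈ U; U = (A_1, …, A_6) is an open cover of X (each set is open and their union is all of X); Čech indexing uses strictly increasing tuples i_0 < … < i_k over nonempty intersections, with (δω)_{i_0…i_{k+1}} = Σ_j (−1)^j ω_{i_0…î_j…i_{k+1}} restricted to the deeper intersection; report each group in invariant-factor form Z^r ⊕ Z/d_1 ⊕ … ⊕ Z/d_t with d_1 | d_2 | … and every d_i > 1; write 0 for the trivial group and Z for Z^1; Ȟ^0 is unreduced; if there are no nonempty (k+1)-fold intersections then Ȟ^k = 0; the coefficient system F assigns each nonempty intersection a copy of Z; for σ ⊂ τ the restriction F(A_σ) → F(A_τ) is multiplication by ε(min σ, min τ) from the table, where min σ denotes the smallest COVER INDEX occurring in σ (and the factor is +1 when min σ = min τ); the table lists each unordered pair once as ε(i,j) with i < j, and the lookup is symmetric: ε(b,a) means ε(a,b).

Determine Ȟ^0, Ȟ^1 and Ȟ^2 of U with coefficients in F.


Ȟ^0(U;F) ≅ 0; Ȟ^1(U;F) ≅ Z/2; Ȟ^2(U;F) ≅ Z

intersection data:
  A12={x4,x12,x34} A13={x4,x24,x33} A14={x19,x33,x35} A15={x5,x17,x19} A16={x11,x12,x17} A23={x1,x4,x21,x25} A24={x3,x26,x27,x30} A25={x8,x25,x30} A26={x12,x26,x36} A34={x6,x16,x33} A35={x7,x15,x25} A36={x10,x15,x16,x37} A45={x19,x23,x30} A46={x16,x20,x26} A56={x15,x17,x28}
  A123={x4} A126={x12} A134={x33} A145={x19} A156={x17} A235={x25} A245={x30} A246={x26} A346={x16} A356={x15}
C dims 6,15,10; δ0: rk 6, SNF 1^5·2; δ1: rk 9, SNF 1^9
Ȟ^0 = (6 − 6) − 0 = 0, so Ȟ^0 ≅ 0
Ȟ^1 = (15 − 9) − 6 = 0 plus torsion [2], so Ȟ^1 ≅ Z/2
Ȟ^2 = (10 − 0) − 9 = 1, so Ȟ^2 ≅ Z


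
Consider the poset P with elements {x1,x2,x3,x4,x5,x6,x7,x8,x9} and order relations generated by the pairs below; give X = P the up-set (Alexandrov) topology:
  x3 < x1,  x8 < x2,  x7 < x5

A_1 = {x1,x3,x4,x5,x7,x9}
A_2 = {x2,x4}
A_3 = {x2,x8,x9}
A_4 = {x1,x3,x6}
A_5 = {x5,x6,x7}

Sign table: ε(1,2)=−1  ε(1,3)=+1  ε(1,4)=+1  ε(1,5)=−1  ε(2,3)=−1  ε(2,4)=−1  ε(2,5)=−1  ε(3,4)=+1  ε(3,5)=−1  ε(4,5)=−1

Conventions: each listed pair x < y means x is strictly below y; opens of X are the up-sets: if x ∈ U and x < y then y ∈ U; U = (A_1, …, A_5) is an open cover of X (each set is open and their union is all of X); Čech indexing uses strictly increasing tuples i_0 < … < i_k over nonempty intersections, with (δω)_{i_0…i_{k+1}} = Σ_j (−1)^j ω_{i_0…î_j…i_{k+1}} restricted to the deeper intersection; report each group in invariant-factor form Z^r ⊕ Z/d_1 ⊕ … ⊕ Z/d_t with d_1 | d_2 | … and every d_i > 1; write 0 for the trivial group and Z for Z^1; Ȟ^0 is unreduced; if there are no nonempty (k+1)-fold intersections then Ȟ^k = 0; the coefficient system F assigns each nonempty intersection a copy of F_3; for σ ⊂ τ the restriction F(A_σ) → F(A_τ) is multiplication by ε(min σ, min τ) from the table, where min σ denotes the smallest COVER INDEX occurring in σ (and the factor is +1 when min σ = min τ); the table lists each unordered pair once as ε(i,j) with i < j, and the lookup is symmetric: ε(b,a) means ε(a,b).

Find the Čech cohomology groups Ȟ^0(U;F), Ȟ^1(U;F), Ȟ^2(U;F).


Ȟ^0 ≅ Z/3, Ȟ^1 ≅ Z/3 ⊕ Z/3, Ȟ^2 ≅ 0

cover nerve:
  A12={x4} A13={x9} A14={x1,x3} A15={x5,x7} A23={x2} A45={x6}
C dims 5,6; δ0: rk_F3 4
Ȟ^0: (5−4)−0=1 ⇒ Z/3
Ȟ^1: (6−0)−4=2 ⇒ Z/3 ⊕ Z/3
Ȟ^2: (0−0)−0=0 ⇒ 0


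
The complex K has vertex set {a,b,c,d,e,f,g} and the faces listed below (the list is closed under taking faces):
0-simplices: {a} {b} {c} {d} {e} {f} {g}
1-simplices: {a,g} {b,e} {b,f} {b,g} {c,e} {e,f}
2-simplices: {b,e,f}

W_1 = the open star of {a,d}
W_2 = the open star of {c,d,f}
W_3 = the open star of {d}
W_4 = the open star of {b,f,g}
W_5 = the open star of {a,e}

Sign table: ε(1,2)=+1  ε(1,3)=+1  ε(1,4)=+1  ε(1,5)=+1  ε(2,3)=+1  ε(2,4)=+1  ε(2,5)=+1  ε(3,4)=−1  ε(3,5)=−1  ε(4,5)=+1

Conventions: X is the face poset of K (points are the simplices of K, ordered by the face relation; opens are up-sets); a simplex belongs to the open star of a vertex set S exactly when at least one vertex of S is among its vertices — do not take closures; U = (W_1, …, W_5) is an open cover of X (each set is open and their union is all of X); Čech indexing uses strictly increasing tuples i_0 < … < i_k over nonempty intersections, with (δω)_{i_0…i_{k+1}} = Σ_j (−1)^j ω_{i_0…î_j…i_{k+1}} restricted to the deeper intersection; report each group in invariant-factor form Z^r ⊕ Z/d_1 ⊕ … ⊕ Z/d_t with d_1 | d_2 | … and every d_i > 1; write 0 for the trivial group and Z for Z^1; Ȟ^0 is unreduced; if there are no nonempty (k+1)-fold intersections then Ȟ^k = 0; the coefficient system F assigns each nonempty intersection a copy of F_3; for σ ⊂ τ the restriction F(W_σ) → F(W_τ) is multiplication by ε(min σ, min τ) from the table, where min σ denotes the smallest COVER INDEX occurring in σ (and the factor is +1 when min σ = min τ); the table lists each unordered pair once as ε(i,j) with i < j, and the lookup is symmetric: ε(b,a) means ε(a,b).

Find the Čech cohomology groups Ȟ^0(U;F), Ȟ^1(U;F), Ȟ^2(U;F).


cover nerve:
  W1={{a},{d},{a,g}} W2={{c},{d},{f},{b,f},{c,e},{e,f},{b,e,f}} W3={{d}} W4={{b},{f},{g},{a,g},{b,e},{b,f},{b,g},{e,f},{b,e,f}} W5={{a},{e},{a,g},{b,e},{c,e},{e,f},{b,e,f}}
  W12={{d}} W13={{d}} W14={{a,g}} W15={{a},{a,g}} W23={{d}} W24={{f},{b,f},{e,f},{b,e,f}} W25={{c,e},{e,f},{b,e,f}} W45={{a,g},{b,e},{e,f},{b,e,f}}
  W123={{d}} W145={{a,g}} W245={{e,f},{b,e,f}}
C dims 5,8,3; δ0: rk_F3 4; δ1: rk_F3 3
Ȟ^0: (5−4)−0=1 ⇒ Z/3
Ȟ^1: (8−3)−4=1 ⇒ Z/3
Ȟ^2: (3−0)−3=0 ⇒ 0

Ȟ^0 ≅ Z/3; Ȟ^1 ≅ Z/3; Ȟ^2 ≅ 0


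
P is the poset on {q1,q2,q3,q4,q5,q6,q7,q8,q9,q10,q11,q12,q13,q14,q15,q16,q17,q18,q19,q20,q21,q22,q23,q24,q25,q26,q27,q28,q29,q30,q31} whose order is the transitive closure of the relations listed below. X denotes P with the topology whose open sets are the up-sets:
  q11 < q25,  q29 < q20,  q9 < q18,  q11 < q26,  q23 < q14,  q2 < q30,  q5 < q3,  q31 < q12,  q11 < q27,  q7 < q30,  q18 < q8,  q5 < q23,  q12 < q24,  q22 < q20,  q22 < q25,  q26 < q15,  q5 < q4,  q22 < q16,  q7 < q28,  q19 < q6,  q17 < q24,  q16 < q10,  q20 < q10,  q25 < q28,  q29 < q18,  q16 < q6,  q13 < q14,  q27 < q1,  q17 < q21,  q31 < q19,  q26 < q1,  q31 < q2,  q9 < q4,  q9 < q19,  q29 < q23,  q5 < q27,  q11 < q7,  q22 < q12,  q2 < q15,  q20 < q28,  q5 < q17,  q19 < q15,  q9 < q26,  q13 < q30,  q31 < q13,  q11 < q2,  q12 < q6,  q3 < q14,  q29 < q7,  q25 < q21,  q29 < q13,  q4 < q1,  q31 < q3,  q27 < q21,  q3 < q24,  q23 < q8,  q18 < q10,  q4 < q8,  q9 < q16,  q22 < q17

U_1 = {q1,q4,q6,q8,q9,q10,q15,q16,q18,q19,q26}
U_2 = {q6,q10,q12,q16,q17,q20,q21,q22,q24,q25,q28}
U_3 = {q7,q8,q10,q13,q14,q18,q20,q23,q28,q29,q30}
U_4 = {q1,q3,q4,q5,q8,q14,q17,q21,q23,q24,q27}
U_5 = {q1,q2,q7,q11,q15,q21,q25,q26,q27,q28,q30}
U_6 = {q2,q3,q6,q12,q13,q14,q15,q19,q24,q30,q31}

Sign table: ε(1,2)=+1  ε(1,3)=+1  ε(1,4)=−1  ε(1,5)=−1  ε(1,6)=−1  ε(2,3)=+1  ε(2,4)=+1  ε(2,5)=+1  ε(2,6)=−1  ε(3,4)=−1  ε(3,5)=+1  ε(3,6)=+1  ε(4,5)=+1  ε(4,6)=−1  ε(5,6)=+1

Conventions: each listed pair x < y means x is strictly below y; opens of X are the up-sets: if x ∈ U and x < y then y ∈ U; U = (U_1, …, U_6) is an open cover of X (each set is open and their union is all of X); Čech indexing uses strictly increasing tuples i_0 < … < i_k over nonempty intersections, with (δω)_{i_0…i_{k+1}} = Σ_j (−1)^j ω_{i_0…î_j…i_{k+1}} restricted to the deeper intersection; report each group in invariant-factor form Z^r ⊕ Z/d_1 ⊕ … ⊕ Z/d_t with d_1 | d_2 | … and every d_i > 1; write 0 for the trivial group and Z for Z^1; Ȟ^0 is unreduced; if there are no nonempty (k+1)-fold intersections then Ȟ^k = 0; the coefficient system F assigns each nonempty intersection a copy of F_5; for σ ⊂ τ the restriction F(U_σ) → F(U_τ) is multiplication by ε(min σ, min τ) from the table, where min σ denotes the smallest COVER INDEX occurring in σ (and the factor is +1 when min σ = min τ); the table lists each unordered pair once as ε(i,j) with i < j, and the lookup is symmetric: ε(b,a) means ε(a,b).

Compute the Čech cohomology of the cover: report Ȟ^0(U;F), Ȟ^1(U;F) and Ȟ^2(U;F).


nerve simplices:
  U12={q6,q10,q16} U13={q8,q10,q18} U14={q1,q4,q8} U15={q1,q15,q26} U16={q6,q15,q19} U23={q10,q20,q28} U24={q17,q21,q24} U25={q21,q25,q28} U26={q6,q12,q24} U34={q8,q14,q23} U35={q7,q28,q30} U36={q13,q14,q30} U45={q1,q21,q27} U46={q3,q14,q24} U56={q2,q15,q30}
  U123={q10} U126={q6} U134={q8} U145={q1} U156={q15} U235={q28} U245={q21} U246={q24} U346={q14} U356={q30}
C dims 6,15,10; δ0: rk_F5 6; δ1: rk_F5 9
degree 0: 6−6−0 = 0 → Ȟ^0 ≅ 0
degree 1: 15−9−6 = 0 → Ȟ^1 ≅ 0
degree 2: 10−0−9 = 1 → Ȟ^2 ≅ Z/5

Ȟ^0(U;F) ≅ 0, Ȟ^1(U;F) ≅ 0, Ȟ^2(U;F) ≅ Z/5


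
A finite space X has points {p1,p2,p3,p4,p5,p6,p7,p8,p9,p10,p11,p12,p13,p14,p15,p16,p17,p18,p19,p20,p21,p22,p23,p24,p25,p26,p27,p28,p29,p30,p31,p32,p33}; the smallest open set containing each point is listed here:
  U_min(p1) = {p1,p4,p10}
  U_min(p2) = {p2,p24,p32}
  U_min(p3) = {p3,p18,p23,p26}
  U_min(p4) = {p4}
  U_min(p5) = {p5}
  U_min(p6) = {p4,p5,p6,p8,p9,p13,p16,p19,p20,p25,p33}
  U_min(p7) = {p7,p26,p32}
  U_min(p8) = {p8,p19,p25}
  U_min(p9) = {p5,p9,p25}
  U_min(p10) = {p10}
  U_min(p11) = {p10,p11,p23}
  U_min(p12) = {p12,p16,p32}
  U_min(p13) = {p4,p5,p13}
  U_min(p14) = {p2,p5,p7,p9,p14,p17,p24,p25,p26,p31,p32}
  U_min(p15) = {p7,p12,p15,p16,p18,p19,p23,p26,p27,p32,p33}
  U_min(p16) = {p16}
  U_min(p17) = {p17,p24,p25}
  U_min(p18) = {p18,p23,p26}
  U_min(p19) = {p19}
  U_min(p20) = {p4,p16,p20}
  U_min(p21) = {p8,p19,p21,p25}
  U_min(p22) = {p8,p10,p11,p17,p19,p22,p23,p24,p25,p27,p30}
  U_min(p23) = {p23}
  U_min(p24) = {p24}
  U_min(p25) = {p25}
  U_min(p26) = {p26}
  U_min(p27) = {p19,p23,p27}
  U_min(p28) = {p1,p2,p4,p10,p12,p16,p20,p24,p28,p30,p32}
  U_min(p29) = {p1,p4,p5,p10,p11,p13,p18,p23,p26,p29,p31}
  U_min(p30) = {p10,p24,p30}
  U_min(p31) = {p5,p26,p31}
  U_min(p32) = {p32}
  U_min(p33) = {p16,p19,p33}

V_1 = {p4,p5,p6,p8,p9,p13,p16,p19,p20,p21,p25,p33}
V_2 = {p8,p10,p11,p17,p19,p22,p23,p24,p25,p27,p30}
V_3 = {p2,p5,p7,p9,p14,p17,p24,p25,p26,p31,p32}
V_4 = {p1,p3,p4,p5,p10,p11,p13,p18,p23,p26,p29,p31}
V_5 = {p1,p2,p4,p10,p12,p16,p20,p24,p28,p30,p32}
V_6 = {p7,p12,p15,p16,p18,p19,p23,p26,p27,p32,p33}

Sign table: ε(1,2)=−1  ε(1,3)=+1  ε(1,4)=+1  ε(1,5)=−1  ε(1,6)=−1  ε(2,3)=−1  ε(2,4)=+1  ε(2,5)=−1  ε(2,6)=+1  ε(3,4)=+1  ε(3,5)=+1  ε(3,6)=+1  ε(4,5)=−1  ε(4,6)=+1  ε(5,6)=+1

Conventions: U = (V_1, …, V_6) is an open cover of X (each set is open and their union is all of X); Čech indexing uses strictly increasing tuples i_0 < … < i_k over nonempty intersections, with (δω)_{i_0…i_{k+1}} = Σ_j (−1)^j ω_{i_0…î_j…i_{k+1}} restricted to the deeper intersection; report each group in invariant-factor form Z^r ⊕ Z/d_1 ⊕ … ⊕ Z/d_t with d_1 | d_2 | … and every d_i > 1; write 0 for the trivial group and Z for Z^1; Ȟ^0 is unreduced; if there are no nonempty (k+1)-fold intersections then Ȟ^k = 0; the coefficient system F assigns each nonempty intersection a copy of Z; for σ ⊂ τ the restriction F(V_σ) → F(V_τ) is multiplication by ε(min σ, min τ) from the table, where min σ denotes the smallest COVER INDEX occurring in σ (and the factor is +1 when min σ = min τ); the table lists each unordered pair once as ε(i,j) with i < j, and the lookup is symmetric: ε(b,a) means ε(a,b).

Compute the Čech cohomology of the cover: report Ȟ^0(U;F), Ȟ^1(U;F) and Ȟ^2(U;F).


nerve of the cover:
  V12={p8,p19,p25} V13={p5,p9,p25} V14={p4,p5,p13} V15={p4,p16,p20} V16={p16,p19,p33} V23={p17,p24,p25} V24={p10,p11,p23} V25={p10,p24,p30} V26={p19,p23,p27} V34={p5,p26,p31} V35={p2,p24,p32} V36={p7,p26,p32} V45={p1,p4,p10} V46={p18,p23,p26} V56={p12,p16,p32}
  V123={p25} V126={p19} V134={p5} V145={p4} V156={p16} V235={p24} V245={p10} V246={p23} V346={p26} V356={p32}
C dims 6,15,10; δ0: rk 6, SNF 1^5·2; δ1: rk 9, SNF 1^9
Ȟ^0 = (6 − 6) − 0 = 0, so Ȟ^0 ≅ 0
Ȟ^1 = (15 − 9) − 6 = 0 plus torsion [2], so Ȟ^1 ≅ Z/2
Ȟ^2 = (10 − 0) − 9 = 1, so Ȟ^2 ≅ Z

Ȟ^0 ≅ 0; Ȟ^1 ≅ Z/2; Ȟ^2 ≅ Z


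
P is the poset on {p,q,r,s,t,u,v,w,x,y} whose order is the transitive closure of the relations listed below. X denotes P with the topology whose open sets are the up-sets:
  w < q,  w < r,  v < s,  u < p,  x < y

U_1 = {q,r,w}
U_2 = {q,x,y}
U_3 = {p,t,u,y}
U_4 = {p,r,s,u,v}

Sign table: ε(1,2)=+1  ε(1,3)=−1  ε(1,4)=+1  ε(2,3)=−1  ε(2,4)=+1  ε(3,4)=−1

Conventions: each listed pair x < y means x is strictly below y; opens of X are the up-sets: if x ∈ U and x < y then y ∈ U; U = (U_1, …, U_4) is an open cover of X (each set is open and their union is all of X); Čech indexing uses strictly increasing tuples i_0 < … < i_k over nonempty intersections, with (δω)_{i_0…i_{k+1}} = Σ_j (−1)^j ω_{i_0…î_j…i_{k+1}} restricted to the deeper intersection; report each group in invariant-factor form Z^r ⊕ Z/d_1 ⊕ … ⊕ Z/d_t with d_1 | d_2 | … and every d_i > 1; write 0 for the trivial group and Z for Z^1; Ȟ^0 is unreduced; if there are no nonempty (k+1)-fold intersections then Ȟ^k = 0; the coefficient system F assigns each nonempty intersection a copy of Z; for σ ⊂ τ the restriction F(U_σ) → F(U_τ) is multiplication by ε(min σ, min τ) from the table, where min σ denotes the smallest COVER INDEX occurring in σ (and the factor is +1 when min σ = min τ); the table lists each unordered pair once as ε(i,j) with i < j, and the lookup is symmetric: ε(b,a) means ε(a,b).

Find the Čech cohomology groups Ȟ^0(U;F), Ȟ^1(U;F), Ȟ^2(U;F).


Ȟ^0 = Z; Ȟ^1 = Z; Ȟ^2 = 0

nerve of the cover:
  U12={q} U14={r} U23={y} U34={p,u}
C dims 4,4; δ0: rk 3, SNF 1^3
Ȟ^0 = (4 − 3) − 0 = 1, so Ȟ^0 ≅ Z
Ȟ^1 = (4 − 0) − 3 = 1, so Ȟ^1 ≅ Z
Ȟ^2 = (0 − 0) − 0 = 0, so Ȟ^2 ≅ 0


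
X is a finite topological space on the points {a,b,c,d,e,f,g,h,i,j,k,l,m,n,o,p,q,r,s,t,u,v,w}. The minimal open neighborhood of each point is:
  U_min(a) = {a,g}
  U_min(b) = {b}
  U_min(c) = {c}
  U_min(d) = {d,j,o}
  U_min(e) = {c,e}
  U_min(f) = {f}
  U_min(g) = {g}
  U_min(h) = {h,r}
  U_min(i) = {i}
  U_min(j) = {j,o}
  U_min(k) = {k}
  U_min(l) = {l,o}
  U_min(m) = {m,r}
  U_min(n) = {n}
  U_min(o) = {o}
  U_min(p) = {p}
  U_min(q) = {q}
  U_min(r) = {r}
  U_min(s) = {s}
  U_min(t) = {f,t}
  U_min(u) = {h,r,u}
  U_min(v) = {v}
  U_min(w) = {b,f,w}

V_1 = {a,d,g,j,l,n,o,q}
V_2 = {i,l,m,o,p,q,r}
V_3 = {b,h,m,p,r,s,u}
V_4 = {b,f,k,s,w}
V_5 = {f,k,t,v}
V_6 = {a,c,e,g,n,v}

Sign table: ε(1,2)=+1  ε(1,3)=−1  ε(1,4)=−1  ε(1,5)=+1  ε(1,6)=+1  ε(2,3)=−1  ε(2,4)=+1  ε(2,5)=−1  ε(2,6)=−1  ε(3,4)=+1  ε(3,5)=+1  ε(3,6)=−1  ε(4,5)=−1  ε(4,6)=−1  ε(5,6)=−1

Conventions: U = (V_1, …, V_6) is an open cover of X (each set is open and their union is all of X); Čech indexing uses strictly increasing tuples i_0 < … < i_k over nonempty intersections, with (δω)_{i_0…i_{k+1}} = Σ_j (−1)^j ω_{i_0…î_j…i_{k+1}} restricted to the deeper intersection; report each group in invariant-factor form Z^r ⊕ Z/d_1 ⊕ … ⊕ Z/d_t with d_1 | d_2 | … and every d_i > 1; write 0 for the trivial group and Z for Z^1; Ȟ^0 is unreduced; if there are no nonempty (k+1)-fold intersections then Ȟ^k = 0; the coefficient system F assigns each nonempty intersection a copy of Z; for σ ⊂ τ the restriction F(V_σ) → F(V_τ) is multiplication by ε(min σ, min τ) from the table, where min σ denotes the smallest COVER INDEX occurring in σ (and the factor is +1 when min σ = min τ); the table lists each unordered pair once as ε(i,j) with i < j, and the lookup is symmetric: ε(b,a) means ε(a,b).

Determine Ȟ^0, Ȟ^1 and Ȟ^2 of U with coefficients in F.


nerve simplices:
  V12={l,o,q} V16={a,g,n} V23={m,p,r} V34={b,s} V45={f,k} V56={v}
C dims 6,6; δ0: rk 6, SNF 1^5·2
degree 0: 6−6−0 = 0 → Ȟ^0 ≅ 0
degree 1: 6−0−6 = 0 plus torsion [2] → Ȟ^1 ≅ Z/2
degree 2: 0−0−0 = 0 → Ȟ^2 ≅ 0

Ȟ^0 ≅ 0, Ȟ^1 ≅ Z/2 and Ȟ^2 ≅ 0


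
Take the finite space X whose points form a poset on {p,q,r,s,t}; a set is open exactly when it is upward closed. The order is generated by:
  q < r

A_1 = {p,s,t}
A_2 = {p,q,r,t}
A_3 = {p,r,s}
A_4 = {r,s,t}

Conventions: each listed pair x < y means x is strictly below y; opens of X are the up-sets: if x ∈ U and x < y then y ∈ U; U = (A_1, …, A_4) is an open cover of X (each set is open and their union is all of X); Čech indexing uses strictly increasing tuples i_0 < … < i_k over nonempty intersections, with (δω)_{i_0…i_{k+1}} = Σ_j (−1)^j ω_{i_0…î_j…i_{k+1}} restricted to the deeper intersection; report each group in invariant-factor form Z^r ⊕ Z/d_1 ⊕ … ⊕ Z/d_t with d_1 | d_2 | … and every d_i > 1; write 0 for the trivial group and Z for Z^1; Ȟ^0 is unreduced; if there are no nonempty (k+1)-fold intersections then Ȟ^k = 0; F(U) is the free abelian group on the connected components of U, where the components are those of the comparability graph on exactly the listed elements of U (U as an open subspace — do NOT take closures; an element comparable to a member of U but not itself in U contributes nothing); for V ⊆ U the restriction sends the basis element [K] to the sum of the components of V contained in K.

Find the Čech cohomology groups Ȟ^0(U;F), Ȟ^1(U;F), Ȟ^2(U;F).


nonempty intersections:
  A12={p,t} A13={p,s} A14={s,t} A23={p,r} A24={r,t} A34={r,s}
  A123={p} A124={t} A134={s} A234={r}
components per intersection:
  A1: {p} {s} {t}
  A2: {p} {q,r} {t}
  A3: {p} {r} {s}
  A4: {r} {s} {t}
  A12: {p} {t}
  A13: {p} {s}
  A14: {s} {t}
  A23: {p} {r}
  A24: {r} {t}
  A34: {r} {s}
  A123: {p}
  A124: {t}
  A134: {s}
  A234: {r}
C dims 12,12,4; δ0: rk 8, SNF 1^8; δ1: rk 4, SNF 1^4
Ȟ^0: (12−8)−0=4 ⇒ Z^4
Ȟ^1: (12−4)−8=0 ⇒ 0
Ȟ^2: (4−0)−4=0 ⇒ 0

Ȟ^0(U;F) ≅ Z^4, Ȟ^1(U;F) ≅ 0 and Ȟ^2(U;F) ≅ 0


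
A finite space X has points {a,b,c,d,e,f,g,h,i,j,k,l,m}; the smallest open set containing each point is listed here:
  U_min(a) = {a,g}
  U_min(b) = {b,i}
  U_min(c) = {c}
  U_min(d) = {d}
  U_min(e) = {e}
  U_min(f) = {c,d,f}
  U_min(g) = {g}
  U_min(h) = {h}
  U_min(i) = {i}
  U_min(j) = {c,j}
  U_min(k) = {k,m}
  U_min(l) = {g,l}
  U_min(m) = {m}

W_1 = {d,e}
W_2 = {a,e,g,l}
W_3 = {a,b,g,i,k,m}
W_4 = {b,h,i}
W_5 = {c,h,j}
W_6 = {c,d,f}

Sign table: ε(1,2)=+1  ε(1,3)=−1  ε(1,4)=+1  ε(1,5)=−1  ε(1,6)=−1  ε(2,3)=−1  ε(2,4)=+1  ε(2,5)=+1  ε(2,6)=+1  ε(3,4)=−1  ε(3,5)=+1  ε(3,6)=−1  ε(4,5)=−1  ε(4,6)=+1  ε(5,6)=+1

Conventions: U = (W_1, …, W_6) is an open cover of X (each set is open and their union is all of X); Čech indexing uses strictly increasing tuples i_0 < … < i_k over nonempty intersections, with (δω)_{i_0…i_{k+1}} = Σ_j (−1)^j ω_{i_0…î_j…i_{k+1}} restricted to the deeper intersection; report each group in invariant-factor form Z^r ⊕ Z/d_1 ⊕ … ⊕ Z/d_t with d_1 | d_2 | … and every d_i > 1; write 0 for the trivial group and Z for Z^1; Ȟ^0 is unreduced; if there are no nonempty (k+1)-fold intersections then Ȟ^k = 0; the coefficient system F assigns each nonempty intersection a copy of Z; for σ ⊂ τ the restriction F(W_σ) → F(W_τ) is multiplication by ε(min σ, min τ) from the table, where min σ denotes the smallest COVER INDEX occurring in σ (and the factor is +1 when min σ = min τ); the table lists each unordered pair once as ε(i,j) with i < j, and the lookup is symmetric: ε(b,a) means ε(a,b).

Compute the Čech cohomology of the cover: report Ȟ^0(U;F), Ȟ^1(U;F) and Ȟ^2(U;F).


Ȟ^0(U;F) ≅ Z; Ȟ^1(U;F) ≅ Z; Ȟ^2(U;F) ≅ 0

intersection data:
  W12={e} W16={d} W23={a,g} W34={b,i} W45={h} W56={c}
C dims 6,6; δ0: rk 5, SNF 1^5
Ȟ^0 = (6 − 5) − 0 = 1, so Ȟ^0 ≅ Z
Ȟ^1 = (6 − 0) − 5 = 1, so Ȟ^1 ≅ Z
Ȟ^2 = (0 − 0) − 0 = 0, so Ȟ^2 ≅ 0


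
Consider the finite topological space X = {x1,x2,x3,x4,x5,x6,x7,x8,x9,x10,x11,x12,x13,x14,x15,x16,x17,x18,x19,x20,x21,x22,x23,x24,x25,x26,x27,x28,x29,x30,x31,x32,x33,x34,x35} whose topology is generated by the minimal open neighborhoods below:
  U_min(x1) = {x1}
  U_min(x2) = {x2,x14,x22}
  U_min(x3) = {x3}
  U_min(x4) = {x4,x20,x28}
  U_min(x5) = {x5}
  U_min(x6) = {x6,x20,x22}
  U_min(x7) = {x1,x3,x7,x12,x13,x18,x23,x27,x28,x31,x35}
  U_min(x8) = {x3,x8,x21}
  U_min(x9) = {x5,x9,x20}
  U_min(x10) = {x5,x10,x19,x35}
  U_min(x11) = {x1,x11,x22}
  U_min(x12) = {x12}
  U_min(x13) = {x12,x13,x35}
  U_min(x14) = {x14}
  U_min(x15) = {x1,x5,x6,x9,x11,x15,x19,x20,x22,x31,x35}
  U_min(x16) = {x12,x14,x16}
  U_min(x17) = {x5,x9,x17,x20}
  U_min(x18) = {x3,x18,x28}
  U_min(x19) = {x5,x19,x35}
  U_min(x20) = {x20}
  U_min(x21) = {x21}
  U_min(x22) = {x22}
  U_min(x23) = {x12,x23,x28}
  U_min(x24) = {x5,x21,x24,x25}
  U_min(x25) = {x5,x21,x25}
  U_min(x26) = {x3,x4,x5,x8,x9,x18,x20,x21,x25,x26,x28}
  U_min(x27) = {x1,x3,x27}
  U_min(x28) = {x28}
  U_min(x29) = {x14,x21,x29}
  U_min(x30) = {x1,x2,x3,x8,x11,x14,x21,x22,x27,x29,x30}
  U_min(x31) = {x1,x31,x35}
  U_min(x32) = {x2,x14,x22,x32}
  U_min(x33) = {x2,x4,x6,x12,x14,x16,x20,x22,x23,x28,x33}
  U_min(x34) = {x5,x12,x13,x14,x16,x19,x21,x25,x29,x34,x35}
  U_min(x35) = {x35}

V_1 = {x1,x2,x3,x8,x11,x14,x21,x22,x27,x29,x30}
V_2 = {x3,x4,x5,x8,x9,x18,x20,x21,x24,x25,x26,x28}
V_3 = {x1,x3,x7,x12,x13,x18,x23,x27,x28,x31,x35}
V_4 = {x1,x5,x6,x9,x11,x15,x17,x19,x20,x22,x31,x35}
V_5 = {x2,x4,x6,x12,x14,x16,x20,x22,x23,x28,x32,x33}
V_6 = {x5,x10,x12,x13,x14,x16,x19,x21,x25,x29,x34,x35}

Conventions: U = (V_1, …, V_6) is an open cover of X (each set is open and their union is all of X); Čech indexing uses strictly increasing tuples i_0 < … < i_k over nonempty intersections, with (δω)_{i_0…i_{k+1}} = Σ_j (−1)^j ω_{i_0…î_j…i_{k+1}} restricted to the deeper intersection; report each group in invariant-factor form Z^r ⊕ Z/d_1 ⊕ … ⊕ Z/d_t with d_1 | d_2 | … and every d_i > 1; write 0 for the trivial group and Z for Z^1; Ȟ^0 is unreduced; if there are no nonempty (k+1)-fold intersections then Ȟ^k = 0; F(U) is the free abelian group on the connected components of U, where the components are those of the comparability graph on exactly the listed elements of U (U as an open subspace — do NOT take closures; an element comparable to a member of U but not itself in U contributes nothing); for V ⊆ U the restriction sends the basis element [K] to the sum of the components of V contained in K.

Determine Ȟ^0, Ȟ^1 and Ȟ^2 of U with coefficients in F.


Ȟ^0 = Z, Ȟ^1 = 0, Ȟ^2 = Z/2

cover nerve:
  V12={x3,x8,x21} V13={x1,x3,x27} V14={x1,x11,x22} V15={x2,x14,x22} V16={x14,x21,x29} V23={x3,x18,x28} V24={x5,x9,x20} V25={x4,x20,x28} V26={x5,x21,x25} V34={x1,x31,x35} V35={x12,x23,x28} V36={x12,x13,x35} V45={x6,x20,x22} V46={x5,x19,x35} V56={x12,x14,x16}
  V123={x3} V126={x21} V134={x1} V145={x22} V156={x14} V235={x28} V245={x20} V246={x5} V346={x35} V356={x12}
components per intersection:
  V1: {x1,x2,x3,x8,x11,x14,x21,x22,x27,x29,x30}
  V2: {x3,x4,x5,x8,x9,x18,x20,x21,x24,x25,x26,x28}
  V3: {x1,x3,x7,x12,x13,x18,x23,x27,x28,x31,x35}
  V4: {x1,x5,x6,x9,x11,x15,x17,x19,x20,x22,x31,x35}
  V5: {x2,x4,x6,x12,x14,x16,x20,x22,x23,x28,x32,x33}
  V6: {x5,x10,x12,x13,x14,x16,x19,x21,x25,x29,x34,x35}
  V12: {x3,x8,x21}
  V13: {x1,x3,x27}
  V14: {x1,x11,x22}
  V15: {x2,x14,x22}
  V16: {x14,x21,x29}
  V23: {x3,x18,x28}
  V24: {x5,x9,x20}
  V25: {x4,x20,x28}
  V26: {x5,x21,x25}
  V34: {x1,x31,x35}
  V35: {x12,x23,x28}
  V36: {x12,x13,x35}
  V45: {x6,x20,x22}
  V46: {x5,x19,x35}
  V56: {x12,x14,x16}
  V123: {x3}
  V126: {x21}
  V134: {x1}
  V145: {x22}
  V156: {x14}
  V235: {x28}
  V245: {x20}
  V246: {x5}
  V346: {x35}
  V356: {x12}
C dims 6,15,10; δ0: rk 5, SNF 1^5; δ1: rk 10, SNF 1^9·2
Ȟ^0: (6−5)−0=1 ⇒ Z
Ȟ^1: (15−10)−5=0 ⇒ 0
Ȟ^2: (10−0)−10=0 plus torsion [2] ⇒ Z/2


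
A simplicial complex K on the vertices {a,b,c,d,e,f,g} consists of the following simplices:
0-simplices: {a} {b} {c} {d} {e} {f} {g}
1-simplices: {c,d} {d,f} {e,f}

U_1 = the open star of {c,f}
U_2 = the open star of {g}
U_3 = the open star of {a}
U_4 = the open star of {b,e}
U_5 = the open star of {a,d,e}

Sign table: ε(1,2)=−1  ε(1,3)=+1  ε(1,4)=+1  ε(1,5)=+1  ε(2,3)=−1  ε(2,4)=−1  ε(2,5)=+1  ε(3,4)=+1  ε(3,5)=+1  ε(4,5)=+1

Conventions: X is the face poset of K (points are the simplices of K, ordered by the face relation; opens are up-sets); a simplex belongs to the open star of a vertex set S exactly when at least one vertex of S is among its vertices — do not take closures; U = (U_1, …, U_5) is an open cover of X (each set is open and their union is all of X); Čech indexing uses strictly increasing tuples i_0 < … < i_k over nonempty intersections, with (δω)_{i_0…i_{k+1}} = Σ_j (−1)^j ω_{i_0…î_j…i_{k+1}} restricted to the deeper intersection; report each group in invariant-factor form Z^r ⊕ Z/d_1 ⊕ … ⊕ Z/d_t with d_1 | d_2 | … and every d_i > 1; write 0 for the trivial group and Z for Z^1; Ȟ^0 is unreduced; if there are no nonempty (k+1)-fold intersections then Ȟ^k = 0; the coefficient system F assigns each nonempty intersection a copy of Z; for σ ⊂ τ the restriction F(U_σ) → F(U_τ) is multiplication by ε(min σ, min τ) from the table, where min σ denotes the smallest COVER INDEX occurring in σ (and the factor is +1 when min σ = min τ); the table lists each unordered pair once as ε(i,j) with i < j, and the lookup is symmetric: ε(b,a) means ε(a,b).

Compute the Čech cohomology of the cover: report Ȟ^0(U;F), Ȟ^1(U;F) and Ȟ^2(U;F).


nerve simplices:
  U1={{c},{f},{c,d},{d,f},{e,f}} U2={{g}} U3={{a}} U4={{b},{e},{e,f}} U5={{a},{d},{e},{c,d},{d,f},{e,f}}
  U14={{e,f}} U15={{c,d},{d,f},{e,f}} U35={{a}} U45={{e},{e,f}}
  U145={{e,f}}
C dims 5,4,1; δ0: rk 3, SNF 1^3; δ1: rk 1, SNF 1^1
degree 0: 5−3−0 = 2 → Ȟ^0 ≅ Z^2
degree 1: 4−1−3 = 0 → Ȟ^1 ≅ 0
degree 2: 1−0−1 = 0 → Ȟ^2 ≅ 0

Ȟ^0(U;F) ≅ Z^2, Ȟ^1(U;F) ≅ 0 and Ȟ^2(U;F) ≅ 0


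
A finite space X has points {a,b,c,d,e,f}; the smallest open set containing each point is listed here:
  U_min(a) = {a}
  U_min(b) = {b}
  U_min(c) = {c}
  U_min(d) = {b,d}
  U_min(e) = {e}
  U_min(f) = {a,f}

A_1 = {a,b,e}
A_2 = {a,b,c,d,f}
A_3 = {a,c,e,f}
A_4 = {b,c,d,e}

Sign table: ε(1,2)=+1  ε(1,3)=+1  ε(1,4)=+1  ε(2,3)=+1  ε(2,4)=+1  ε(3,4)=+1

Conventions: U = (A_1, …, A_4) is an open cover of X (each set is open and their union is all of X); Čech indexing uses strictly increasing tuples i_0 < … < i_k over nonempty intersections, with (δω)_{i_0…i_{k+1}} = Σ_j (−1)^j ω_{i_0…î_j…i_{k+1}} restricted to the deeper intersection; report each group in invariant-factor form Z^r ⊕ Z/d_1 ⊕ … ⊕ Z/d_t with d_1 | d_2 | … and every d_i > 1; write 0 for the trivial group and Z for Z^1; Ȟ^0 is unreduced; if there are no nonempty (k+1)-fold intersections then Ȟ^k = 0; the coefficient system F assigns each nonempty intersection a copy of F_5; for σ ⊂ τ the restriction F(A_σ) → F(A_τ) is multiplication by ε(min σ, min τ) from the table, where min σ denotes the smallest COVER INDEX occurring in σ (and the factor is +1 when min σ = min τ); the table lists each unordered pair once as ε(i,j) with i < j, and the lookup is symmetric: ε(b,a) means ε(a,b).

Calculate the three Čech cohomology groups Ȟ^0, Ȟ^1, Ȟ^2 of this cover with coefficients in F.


Ȟ^0(U;F) ≅ Z/5; Ȟ^1(U;F) ≅ 0; Ȟ^2(U;F) ≅ Z/5

nonempty intersections:
  A12={a,b} A13={a,e} A14={b,e} A23={a,c,f} A24={b,c,d} A34={c,e}
  A123={a} A124={b} A134={e} A234={c}
C dims 4,6,4; δ0: rk_F5 3; δ1: rk_F5 3
Ȟ^0: (4−3)−0=1 ⇒ Z/5
Ȟ^1: (6−3)−3=0 ⇒ 0
Ȟ^2: (4−0)−3=1 ⇒ Z/5


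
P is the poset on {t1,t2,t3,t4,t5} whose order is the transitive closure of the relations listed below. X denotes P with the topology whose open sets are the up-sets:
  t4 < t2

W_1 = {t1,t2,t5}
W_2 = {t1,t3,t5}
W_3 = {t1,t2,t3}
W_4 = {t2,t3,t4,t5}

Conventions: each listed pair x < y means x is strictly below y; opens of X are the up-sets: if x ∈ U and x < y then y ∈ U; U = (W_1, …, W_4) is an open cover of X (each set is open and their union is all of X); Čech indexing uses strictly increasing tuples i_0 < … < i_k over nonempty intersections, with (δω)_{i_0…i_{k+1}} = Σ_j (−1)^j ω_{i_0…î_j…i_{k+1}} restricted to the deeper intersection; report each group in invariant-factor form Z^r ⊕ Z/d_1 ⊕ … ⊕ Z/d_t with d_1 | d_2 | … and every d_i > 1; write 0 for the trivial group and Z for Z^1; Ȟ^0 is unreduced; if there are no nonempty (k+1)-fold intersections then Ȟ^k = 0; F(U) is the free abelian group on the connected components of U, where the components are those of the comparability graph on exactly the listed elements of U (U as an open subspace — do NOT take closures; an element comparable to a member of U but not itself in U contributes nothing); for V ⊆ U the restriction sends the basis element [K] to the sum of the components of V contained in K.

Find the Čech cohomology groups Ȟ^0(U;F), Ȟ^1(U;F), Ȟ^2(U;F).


Ȟ^0(U;F) ≅ Z^4, Ȟ^1(U;F) ≅ 0, Ȟ^2(U;F) ≅ 0

intersection data:
  W12={t1,t5} W13={t1,t2} W14={t2,t5} W23={t1,t3} W24={t3,t5} W34={t2,t3}
  W123={t1} W124={t5} W134={t2} W234={t3}
components per intersection:
  W1: {t1} {t2} {t5}
  W2: {t1} {t3} {t5}
  W3: {t1} {t2} {t3}
  W4: {t2,t4} {t3} {t5}
  W12: {t1} {t5}
  W13: {t1} {t2}
  W14: {t2} {t5}
  W23: {t1} {t3}
  W24: {t3} {t5}
  W34: {t2} {t3}
  W123: {t1}
  W124: {t5}
  W134: {t2}
  W234: {t3}
C dims 12,12,4; δ0: rk 8, SNF 1^8; δ1: rk 4, SNF 1^4
Ȟ^0 = (12 − 8) − 0 = 4, so Ȟ^0 ≅ Z^4
Ȟ^1 = (12 − 4) − 8 = 0, so Ȟ^1 ≅ 0
Ȟ^2 = (4 − 0) − 4 = 0, so Ȟ^2 ≅ 0


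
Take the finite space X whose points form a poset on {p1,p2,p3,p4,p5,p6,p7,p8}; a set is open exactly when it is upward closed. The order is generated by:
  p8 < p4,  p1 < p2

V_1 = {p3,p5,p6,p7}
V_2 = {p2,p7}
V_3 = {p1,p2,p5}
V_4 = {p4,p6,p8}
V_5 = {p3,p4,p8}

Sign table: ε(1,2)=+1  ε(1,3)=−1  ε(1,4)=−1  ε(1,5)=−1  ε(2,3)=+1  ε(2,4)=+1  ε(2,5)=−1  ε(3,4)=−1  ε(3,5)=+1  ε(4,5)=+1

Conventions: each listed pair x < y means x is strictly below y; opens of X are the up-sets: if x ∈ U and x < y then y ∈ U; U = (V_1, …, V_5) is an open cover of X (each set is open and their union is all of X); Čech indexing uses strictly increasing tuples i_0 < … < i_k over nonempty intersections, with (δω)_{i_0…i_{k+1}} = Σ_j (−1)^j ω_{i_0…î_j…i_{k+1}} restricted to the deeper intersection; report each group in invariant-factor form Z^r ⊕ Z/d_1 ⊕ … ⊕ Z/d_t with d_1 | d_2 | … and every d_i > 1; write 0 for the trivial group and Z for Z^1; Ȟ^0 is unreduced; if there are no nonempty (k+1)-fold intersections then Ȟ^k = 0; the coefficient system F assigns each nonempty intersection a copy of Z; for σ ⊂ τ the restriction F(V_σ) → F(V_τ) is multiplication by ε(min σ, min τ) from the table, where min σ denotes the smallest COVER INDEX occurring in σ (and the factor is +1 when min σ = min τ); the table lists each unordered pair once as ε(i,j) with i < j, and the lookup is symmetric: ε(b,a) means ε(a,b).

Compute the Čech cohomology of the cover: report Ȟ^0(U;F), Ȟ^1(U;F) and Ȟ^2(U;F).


Ȟ^0(U;F) ≅ 0; Ȟ^1(U;F) ≅ Z ⊕ Z/2; Ȟ^2(U;F) ≅ 0

nerve of the cover:
  V12={p7} V13={p5} V14={p6} V15={p3} V23={p2} V45={p4,p8}
C dims 5,6; δ0: rk 5, SNF 1^4·2
Ȟ^0 = (5 − 5) − 0 = 0, so Ȟ^0 ≅ 0
Ȟ^1 = (6 − 0) − 5 = 1 plus torsion [2], so Ȟ^1 ≅ Z ⊕ Z/2
Ȟ^2 = (0 − 0) − 0 = 0, so Ȟ^2 ≅ 0
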